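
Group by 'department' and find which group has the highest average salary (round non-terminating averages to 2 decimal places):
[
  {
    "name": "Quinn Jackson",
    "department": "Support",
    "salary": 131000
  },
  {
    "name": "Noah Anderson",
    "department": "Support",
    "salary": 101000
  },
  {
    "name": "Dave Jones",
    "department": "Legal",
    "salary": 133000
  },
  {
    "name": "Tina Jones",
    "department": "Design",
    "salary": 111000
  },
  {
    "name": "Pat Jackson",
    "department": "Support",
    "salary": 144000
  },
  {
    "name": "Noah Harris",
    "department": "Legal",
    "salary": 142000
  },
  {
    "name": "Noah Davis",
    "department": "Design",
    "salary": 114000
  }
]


Group by: department

Groups:
  Design: 2 people, avg salary = 225000/2 = $112500
  Legal: 2 people, avg salary = 275000/2 = $137500
  Support: 3 people, avg salary = 376000/3 ≈ $125333.33

Highest average salary: Legal ($137500)

Legal ($137500)


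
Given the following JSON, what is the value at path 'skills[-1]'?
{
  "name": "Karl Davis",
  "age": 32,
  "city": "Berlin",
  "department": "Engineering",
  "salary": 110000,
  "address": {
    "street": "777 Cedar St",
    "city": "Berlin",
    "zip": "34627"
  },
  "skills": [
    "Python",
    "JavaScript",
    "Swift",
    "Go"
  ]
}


Query: skills[-1]
Path: skills -> last element
Value: Go

Go


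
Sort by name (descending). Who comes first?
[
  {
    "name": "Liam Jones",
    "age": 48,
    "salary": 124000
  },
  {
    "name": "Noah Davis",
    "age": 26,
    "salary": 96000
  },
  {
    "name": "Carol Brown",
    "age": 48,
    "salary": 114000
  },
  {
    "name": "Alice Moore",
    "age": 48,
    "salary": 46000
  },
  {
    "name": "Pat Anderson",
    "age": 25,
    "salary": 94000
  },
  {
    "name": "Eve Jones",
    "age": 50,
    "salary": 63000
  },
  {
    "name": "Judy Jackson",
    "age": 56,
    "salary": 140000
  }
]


Sort by: name (descending)

Sorted order:
  1. Pat Anderson (name = Pat Anderson)
  2. Noah Davis (name = Noah Davis)
  3. Liam Jones (name = Liam Jones)
  4. Judy Jackson (name = Judy Jackson)
  5. Eve Jones (name = Eve Jones)
  6. Carol Brown (name = Carol Brown)
  7. Alice Moore (name = Alice Moore)

First: Pat Anderson

Pat Anderson


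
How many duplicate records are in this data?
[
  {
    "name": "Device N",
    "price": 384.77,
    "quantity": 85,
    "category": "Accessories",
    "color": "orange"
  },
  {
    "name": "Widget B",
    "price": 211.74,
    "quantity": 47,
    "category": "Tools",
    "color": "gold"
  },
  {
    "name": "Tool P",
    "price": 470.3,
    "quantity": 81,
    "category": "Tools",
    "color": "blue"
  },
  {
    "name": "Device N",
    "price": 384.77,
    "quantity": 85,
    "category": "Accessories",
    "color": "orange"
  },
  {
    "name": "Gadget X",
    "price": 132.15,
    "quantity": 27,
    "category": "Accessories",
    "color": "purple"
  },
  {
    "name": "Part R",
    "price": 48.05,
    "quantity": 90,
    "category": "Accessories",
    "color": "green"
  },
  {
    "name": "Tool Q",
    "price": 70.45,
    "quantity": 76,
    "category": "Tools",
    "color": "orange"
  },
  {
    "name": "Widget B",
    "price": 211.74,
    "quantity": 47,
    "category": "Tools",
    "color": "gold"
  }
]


Checking 8 records for duplicates:

  Row 1: Device N ($384.77, qty 85)
  Row 2: Widget B ($211.74, qty 47)
  Row 3: Tool P ($470.3, qty 81)
  Row 4: Device N ($384.77, qty 85) <-- DUPLICATE
  Row 5: Gadget X ($132.15, qty 27)
  Row 6: Part R ($48.05, qty 90)
  Row 7: Tool Q ($70.45, qty 76)
  Row 8: Widget B ($211.74, qty 47) <-- DUPLICATE

Duplicates found: 2
Unique records: 6

2 duplicates, 6 unique


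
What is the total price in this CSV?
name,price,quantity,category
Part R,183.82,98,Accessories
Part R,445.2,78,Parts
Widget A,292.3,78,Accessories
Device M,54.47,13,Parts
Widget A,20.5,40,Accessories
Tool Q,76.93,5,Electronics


Computing total price:
Values: [183.82, 445.2, 292.3, 54.47, 20.5, 76.93]
Sum = 1073.22

1073.22


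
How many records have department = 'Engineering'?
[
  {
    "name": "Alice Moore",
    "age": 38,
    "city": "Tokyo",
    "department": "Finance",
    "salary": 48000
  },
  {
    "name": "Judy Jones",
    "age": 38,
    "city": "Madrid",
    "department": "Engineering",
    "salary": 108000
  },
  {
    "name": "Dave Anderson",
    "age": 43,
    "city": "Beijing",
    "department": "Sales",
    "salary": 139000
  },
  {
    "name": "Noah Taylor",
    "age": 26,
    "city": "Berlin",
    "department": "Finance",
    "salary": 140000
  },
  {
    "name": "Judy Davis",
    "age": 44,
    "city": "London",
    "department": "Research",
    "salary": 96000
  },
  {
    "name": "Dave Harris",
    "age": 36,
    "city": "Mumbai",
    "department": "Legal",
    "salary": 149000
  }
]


Data: 6 records
Condition: department = 'Engineering'

Checking each record:
  Alice Moore: Finance
  Judy Jones: Engineering MATCH
  Dave Anderson: Sales
  Noah Taylor: Finance
  Judy Davis: Research
  Dave Harris: Legal

Count: 1

1


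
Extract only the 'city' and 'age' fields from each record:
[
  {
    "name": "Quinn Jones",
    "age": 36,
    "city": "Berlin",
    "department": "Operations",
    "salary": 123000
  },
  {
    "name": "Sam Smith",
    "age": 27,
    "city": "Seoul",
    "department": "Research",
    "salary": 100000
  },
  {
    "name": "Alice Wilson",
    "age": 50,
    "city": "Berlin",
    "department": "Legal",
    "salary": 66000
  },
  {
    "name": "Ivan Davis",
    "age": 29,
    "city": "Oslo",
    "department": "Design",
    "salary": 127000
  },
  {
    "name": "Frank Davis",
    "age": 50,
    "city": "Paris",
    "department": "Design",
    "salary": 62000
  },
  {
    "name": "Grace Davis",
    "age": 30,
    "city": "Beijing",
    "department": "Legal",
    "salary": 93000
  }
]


Original: 6 records with fields: name, age, city, department, salary
Keep: ['city', 'age']
Drop: ['name', 'department', 'salary']
Result: 6 records, 2 fields each

[
  {
    "city": "Berlin",
    "age": 36
  },
  {
    "city": "Seoul",
    "age": 27
  },
  {
    "city": "Berlin",
    "age": 50
  },
  {
    "city": "Oslo",
    "age": 29
  },
  {
    "city": "Paris",
    "age": 50
  },
  {
    "city": "Beijing",
    "age": 30
  }
]


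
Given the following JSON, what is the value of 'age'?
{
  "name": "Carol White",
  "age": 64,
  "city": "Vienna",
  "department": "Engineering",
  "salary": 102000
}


Looking up field 'age'
Value: 64

64


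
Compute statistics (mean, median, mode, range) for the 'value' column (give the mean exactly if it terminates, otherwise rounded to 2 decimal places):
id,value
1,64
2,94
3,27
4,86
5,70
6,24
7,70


Data: [64, 94, 27, 86, 70, 24, 70]
Count: 7
Sum: 435
Mean: 435/7 ≈ 62.14 (rounded to 2 decimal places)
Sorted: [24, 27, 64, 70, 70, 86, 94]
Median: 70.0
Mode: 70 (2 times)
Range: 94 - 24 = 70
Min: 24, Max: 94

mean≈62.14, median=70.0, mode=70, range=70


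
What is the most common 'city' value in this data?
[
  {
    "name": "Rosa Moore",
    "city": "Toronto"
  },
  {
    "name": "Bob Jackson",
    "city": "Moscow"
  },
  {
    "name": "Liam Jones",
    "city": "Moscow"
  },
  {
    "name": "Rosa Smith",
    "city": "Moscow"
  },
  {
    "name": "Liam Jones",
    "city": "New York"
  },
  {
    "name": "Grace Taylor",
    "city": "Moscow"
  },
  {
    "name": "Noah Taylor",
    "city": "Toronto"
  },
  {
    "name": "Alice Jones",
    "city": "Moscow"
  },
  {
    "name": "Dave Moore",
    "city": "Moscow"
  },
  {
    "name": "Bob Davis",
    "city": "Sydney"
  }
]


Counting 'city' values across 10 records:

  Moscow: 6 ######
  Toronto: 2 ##
  New York: 1 #
  Sydney: 1 #

Most common: Moscow (6 times)

Moscow (6 times)


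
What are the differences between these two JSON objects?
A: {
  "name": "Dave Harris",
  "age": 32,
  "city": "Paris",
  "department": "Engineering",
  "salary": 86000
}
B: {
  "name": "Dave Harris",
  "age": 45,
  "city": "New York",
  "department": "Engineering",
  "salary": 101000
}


Comparing each field (in key order):
  name: same
  age: DIFFERENT
  city: DIFFERENT
  department: same
  salary: DIFFERENT
Differences:
  age: 32 -> 45
  city: Paris -> New York
  salary: 86000 -> 101000

3 field(s) changed

3 changes: age, city, salary


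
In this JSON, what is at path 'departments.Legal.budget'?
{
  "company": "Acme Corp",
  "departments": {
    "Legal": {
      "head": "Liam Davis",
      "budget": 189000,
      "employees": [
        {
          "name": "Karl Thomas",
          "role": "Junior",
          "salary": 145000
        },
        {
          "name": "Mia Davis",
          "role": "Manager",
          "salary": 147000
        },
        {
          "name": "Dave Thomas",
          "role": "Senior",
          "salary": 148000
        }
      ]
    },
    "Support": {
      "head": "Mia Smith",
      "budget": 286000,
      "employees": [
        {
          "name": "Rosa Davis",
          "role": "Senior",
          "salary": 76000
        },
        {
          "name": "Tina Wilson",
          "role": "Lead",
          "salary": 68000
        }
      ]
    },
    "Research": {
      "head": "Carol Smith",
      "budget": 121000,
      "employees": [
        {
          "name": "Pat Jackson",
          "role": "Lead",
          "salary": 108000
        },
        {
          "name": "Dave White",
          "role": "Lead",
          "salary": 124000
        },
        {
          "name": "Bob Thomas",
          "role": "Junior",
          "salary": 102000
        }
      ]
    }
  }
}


Path: departments.Legal.budget

Navigate:
  -> departments
  -> Legal
  -> budget = 189000

189000


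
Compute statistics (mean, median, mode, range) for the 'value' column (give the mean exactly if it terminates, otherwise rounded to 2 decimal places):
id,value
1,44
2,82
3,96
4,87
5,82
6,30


Data: [44, 82, 96, 87, 82, 30]
Count: 6
Sum: 421
Mean: 421/6 ≈ 70.17 (rounded to 2 decimal places)
Sorted: [30, 44, 82, 82, 87, 96]
Median: 82.0
Mode: 82 (2 times)
Range: 96 - 30 = 66
Min: 30, Max: 96

mean≈70.17, median=82.0, mode=82, range=66


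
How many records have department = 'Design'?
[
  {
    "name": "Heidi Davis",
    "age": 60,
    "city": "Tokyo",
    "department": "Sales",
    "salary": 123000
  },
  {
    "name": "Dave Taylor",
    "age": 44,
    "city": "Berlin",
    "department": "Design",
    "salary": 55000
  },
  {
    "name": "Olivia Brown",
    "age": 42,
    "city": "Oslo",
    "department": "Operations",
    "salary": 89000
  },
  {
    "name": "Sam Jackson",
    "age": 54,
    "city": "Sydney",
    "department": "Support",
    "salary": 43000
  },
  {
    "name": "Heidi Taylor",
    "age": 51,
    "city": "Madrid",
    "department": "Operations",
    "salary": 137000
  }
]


Data: 5 records
Condition: department = 'Design'

Checking each record:
  Heidi Davis: Sales
  Dave Taylor: Design MATCH
  Olivia Brown: Operations
  Sam Jackson: Support
  Heidi Taylor: Operations

Count: 1

1


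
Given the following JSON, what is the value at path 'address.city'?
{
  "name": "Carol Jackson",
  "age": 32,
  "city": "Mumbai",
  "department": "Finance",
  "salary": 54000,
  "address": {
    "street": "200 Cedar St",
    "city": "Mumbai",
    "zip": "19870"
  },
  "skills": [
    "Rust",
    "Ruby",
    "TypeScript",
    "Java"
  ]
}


Query: address.city
Path: address -> city
Value: Mumbai

Mumbai


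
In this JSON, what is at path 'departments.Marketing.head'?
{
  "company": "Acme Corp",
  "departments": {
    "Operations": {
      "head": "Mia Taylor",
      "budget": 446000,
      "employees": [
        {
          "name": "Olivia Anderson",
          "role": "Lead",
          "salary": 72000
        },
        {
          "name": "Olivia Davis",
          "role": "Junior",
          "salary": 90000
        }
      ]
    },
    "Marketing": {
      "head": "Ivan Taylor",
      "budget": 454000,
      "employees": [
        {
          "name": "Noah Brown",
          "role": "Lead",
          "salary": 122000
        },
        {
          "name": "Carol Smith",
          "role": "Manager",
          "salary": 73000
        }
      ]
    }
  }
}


Path: departments.Marketing.head

Navigate:
  -> departments
  -> Marketing
  -> head = 'Ivan Taylor'

Ivan Taylor


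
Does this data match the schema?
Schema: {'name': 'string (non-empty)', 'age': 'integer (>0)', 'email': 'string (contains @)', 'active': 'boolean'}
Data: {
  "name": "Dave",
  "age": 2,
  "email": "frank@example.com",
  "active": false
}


Validating each field against schema:
  name: OK (non-empty string)
  age: OK (positive integer)
  email: OK (string with @)
  active: OK (boolean)

Result: VALID

VALID


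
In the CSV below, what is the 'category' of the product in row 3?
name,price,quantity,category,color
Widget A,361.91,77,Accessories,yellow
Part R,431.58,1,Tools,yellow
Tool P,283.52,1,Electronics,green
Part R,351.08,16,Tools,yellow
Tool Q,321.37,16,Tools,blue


Query: Row 3 ('Tool P'), column 'category'
Value: Electronics

Electronics


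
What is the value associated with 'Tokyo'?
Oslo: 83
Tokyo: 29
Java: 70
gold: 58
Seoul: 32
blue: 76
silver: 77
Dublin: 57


Looking up key 'Tokyo'
Value: 29

29


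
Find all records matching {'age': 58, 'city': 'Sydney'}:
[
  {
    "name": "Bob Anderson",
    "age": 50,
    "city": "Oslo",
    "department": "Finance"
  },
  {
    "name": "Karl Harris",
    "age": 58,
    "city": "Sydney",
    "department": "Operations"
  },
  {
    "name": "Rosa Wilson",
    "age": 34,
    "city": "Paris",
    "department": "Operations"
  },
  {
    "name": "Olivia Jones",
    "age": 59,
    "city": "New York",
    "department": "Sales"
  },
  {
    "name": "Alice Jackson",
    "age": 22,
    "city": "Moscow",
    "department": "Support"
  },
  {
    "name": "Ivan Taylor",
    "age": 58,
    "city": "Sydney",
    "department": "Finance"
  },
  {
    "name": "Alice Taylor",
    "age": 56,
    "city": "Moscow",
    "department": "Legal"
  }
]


Search criteria: {'age': 58, 'city': 'Sydney'}

Checking 7 records:
  Bob Anderson: {age: 50, city: Oslo}
  Karl Harris: {age: 58, city: Sydney} <-- MATCH
  Rosa Wilson: {age: 34, city: Paris}
  Olivia Jones: {age: 59, city: New York}
  Alice Jackson: {age: 22, city: Moscow}
  Ivan Taylor: {age: 58, city: Sydney} <-- MATCH
  Alice Taylor: {age: 56, city: Moscow}

Matches: ["Karl Harris", "Ivan Taylor"]

["Karl Harris", "Ivan Taylor"]


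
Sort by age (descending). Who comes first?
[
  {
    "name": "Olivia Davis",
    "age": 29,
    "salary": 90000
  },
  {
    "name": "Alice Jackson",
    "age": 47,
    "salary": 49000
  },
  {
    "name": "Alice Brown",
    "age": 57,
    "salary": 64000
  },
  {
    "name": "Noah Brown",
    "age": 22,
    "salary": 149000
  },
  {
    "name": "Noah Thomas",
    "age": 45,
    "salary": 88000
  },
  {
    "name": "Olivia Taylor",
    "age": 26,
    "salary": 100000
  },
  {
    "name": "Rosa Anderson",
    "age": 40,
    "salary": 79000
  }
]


Sort by: age (descending)

Sorted order:
  1. Alice Brown (age = 57)
  2. Alice Jackson (age = 47)
  3. Noah Thomas (age = 45)
  4. Rosa Anderson (age = 40)
  5. Olivia Davis (age = 29)
  6. Olivia Taylor (age = 26)
  7. Noah Brown (age = 22)

First: Alice Brown

Alice Brown


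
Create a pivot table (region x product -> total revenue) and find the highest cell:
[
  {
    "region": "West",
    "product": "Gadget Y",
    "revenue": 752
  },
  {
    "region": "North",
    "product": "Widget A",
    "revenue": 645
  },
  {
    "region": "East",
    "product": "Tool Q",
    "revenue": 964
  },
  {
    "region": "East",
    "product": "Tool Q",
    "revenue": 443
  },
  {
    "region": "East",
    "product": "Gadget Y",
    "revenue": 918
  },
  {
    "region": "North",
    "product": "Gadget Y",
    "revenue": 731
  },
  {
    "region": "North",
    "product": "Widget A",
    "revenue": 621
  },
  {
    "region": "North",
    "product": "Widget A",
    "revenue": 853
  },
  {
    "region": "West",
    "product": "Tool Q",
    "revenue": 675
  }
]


Pivot: region (rows) x product (columns) -> total revenue

     Gadget Y      Tool Q        Widget A    
East           918          1407             0  
North          731             0          2119  
West           752           675             0  

Highest: North / Widget A = $2119

North / Widget A = $2119


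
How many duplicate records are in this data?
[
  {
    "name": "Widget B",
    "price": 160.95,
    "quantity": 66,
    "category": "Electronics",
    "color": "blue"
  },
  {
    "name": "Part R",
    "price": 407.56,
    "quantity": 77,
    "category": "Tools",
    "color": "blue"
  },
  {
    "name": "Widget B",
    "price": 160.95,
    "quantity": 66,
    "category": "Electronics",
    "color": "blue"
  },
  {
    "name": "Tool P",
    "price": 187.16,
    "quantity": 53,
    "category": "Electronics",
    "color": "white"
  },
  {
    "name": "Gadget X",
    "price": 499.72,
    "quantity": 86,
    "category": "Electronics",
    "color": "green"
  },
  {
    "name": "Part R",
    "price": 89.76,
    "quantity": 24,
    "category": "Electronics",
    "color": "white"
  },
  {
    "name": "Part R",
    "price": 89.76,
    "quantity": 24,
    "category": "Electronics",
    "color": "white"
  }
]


Checking 7 records for duplicates:

  Row 1: Widget B ($160.95, qty 66)
  Row 2: Part R ($407.56, qty 77)
  Row 3: Widget B ($160.95, qty 66) <-- DUPLICATE
  Row 4: Tool P ($187.16, qty 53)
  Row 5: Gadget X ($499.72, qty 86)
  Row 6: Part R ($89.76, qty 24)
  Row 7: Part R ($89.76, qty 24) <-- DUPLICATE

Duplicates found: 2
Unique records: 5

2 duplicates, 5 unique


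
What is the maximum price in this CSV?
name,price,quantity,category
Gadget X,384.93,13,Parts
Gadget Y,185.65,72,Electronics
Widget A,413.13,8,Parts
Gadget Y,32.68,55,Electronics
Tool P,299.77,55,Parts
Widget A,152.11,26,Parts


Computing maximum price:
Values: [384.93, 185.65, 413.13, 32.68, 299.77, 152.11]
Max = 413.13

413.13


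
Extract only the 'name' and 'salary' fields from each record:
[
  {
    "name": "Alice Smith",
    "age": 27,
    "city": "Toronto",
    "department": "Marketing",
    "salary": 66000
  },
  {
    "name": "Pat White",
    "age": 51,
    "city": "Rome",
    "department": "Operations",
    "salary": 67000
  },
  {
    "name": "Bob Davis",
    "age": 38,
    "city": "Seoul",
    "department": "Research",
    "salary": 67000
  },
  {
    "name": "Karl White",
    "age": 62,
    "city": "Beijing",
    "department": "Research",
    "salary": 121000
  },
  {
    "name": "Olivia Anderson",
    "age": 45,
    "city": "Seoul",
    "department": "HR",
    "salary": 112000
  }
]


Original: 5 records with fields: name, age, city, department, salary
Keep: ['name', 'salary']
Drop: ['age', 'city', 'department']
Result: 5 records, 2 fields each

[
  {
    "name": "Alice Smith",
    "salary": 66000
  },
  {
    "name": "Pat White",
    "salary": 67000
  },
  {
    "name": "Bob Davis",
    "salary": 67000
  },
  {
    "name": "Karl White",
    "salary": 121000
  },
  {
    "name": "Olivia Anderson",
    "salary": 112000
  }
]


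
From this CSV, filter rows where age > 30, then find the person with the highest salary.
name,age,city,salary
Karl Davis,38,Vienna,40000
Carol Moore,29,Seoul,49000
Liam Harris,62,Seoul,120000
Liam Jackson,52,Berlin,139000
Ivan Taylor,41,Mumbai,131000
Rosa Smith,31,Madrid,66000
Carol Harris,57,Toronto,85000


Filter: age > 30
Sort by: salary (descending)

Filtered records (6):
  Liam Jackson, age 52, salary $139000
  Ivan Taylor, age 41, salary $131000
  Liam Harris, age 62, salary $120000
  Carol Harris, age 57, salary $85000
  Rosa Smith, age 31, salary $66000
  Karl Davis, age 38, salary $40000

Highest salary: Liam Jackson ($139000)

Liam Jackson


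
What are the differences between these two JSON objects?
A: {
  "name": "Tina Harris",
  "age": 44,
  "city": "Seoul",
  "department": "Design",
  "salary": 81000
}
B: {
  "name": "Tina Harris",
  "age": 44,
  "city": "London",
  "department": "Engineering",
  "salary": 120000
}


Comparing each field (in key order):
  name: same
  age: same
  city: DIFFERENT
  department: DIFFERENT
  salary: DIFFERENT
Differences:
  city: Seoul -> London
  department: Design -> Engineering
  salary: 81000 -> 120000

3 field(s) changed

3 changes: city, department, salary


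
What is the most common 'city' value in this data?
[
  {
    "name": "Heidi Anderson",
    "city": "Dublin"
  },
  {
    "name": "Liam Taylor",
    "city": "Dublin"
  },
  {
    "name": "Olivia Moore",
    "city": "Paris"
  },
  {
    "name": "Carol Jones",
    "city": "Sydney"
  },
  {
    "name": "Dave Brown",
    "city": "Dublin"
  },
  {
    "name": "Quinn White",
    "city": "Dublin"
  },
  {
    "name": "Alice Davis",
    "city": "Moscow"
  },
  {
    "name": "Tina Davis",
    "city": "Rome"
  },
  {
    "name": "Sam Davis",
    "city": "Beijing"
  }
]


Counting 'city' values across 9 records:

  Dublin: 4 ####
  Paris: 1 #
  Sydney: 1 #
  Moscow: 1 #
  Rome: 1 #
  Beijing: 1 #

Most common: Dublin (4 times)

Dublin (4 times)


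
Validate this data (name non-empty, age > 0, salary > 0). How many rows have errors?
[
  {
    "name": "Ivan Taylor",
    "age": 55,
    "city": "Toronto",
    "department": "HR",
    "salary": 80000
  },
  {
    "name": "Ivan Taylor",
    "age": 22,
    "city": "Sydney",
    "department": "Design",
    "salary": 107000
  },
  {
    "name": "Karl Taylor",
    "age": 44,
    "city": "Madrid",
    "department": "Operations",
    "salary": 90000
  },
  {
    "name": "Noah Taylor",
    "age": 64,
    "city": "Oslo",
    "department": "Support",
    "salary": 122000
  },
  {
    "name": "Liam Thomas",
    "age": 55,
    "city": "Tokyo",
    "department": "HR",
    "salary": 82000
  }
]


Validating 5 records:
Rules: name non-empty, age > 0, salary > 0

  Row 1 (Ivan Taylor): OK
  Row 2 (Ivan Taylor): OK
  Row 3 (Karl Taylor): OK
  Row 4 (Noah Taylor): OK
  Row 5 (Liam Thomas): OK

Total errors: 0

0 errors


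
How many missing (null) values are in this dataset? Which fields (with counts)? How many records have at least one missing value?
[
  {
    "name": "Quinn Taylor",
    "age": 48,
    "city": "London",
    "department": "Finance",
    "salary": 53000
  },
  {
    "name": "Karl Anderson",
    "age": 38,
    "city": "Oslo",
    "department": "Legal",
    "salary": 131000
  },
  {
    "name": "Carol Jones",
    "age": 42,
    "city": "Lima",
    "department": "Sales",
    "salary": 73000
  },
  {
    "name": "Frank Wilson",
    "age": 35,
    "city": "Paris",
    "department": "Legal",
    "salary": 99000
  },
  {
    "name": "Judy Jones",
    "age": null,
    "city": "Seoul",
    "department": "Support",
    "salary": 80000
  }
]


Checking for missing (null) values in 5 records:

  Quinn Taylor: complete
  Karl Anderson: complete
  Carol Jones: complete
  Frank Wilson: complete
  Judy Jones: age

Per field:
  name: 0 missing
  age: 1 missing
  city: 0 missing
  department: 0 missing
  salary: 0 missing

Total missing values: 1
Records with any missing: 1

1 missing values (age: 1); 1 incomplete records


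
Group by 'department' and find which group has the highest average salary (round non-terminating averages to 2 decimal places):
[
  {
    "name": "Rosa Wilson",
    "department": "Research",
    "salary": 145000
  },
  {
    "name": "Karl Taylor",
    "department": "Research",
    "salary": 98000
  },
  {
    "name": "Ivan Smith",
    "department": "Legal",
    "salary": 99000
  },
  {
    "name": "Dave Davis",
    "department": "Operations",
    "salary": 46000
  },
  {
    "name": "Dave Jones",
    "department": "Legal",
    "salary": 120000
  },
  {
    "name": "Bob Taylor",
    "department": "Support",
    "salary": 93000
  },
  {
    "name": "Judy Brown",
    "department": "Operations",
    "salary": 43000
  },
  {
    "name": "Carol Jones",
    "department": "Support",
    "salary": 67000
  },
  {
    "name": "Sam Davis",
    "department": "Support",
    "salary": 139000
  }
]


Group by: department

Groups:
  Legal: 2 people, avg salary = 219000/2 = $109500
  Operations: 2 people, avg salary = 89000/2 = $44500
  Research: 2 people, avg salary = 243000/2 = $121500
  Support: 3 people, avg salary = 299000/3 ≈ $99666.67

Highest average salary: Research ($121500)

Research ($121500)


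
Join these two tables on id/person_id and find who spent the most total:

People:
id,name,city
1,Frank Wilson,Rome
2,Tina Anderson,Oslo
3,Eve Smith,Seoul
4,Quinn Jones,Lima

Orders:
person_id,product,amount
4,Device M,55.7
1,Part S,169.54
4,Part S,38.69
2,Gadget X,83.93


Join on: people.id = orders.person_id

Joined rows:
  Quinn Jones (Lima) bought Device M for $55.7
  Frank Wilson (Rome) bought Part S for $169.54
  Quinn Jones (Lima) bought Part S for $38.69
  Tina Anderson (Oslo) bought Gadget X for $83.93

Total per person:
  Frank Wilson: $169.54
  Quinn Jones: $94.39
  Tina Anderson: $83.93

Top spender: Frank Wilson ($169.54)

Frank Wilson ($169.54)


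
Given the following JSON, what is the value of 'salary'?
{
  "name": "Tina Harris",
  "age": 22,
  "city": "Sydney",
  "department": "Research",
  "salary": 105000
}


Looking up field 'salary'
Value: 105000

105000


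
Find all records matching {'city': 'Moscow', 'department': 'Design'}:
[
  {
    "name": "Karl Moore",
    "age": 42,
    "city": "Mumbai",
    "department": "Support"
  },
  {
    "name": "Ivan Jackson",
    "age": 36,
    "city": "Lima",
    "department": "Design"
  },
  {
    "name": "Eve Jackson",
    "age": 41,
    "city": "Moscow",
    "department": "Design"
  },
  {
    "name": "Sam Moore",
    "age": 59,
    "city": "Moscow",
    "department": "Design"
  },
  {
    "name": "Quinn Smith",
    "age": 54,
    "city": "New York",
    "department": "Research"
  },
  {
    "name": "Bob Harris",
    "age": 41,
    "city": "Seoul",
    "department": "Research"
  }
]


Search criteria: {'city': 'Moscow', 'department': 'Design'}

Checking 6 records:
  Karl Moore: {city: Mumbai, department: Support}
  Ivan Jackson: {city: Lima, department: Design}
  Eve Jackson: {city: Moscow, department: Design} <-- MATCH
  Sam Moore: {city: Moscow, department: Design} <-- MATCH
  Quinn Smith: {city: New York, department: Research}
  Bob Harris: {city: Seoul, department: Research}

Matches: ["Eve Jackson", "Sam Moore"]

["Eve Jackson", "Sam Moore"]


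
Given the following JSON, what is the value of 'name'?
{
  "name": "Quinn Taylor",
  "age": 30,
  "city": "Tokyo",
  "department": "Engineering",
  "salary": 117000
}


Looking up field 'name'
Value: Quinn Taylor

Quinn Taylor


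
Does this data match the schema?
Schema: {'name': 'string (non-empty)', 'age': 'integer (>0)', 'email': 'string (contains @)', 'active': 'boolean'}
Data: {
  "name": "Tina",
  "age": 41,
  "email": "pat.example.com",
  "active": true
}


Validating each field against schema:
  name: OK (non-empty string)
  age: OK (positive integer)
  email: FAIL ("pat.example.com" does not contain @)
  active: OK (boolean)

Result: INVALID (1 error: email)

INVALID (1 error: email)


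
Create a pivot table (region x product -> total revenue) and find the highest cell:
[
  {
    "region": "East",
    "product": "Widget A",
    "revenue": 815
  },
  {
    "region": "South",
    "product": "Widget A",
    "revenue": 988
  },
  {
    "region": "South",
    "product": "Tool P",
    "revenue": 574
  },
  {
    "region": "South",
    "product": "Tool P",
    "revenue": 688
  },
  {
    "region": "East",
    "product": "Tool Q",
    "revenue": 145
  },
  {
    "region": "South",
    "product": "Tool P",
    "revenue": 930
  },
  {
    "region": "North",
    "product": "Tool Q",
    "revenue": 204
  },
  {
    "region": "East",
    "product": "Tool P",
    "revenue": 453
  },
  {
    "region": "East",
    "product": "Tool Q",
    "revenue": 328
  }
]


Pivot: region (rows) x product (columns) -> total revenue

     Tool P        Tool Q        Widget A    
East           453           473           815  
North            0           204             0  
South         2192             0           988  

Highest: South / Tool P = $2192

South / Tool P = $2192


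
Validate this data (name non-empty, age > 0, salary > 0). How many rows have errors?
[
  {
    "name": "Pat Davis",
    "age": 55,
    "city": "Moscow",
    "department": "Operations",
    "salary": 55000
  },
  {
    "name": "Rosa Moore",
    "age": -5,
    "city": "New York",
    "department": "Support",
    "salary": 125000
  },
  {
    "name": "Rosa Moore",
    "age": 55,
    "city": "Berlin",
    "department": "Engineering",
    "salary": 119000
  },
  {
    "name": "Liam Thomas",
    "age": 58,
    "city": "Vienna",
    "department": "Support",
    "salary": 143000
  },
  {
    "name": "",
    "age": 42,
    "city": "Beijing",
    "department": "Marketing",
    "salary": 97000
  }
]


Validating 5 records:
Rules: name non-empty, age > 0, salary > 0

  Row 1 (Pat Davis): OK
  Row 2 (Rosa Moore): negative age: -5
  Row 3 (Rosa Moore): OK
  Row 4 (Liam Thomas): OK
  Row 5 (???): empty name

Total errors: 2

2 errors


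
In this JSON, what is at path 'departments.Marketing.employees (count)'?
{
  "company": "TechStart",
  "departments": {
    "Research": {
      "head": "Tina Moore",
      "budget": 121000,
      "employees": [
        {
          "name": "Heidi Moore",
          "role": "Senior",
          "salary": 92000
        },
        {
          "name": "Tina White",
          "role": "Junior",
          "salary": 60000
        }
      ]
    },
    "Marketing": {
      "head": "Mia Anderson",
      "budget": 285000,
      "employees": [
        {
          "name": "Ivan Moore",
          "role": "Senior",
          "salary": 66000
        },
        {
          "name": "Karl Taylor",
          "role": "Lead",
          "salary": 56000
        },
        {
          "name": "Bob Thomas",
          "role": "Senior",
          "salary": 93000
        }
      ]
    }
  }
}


Path: departments.Marketing.employees (count)

Navigate:
  -> departments
  -> Marketing
  -> employees (array, length 3)

3


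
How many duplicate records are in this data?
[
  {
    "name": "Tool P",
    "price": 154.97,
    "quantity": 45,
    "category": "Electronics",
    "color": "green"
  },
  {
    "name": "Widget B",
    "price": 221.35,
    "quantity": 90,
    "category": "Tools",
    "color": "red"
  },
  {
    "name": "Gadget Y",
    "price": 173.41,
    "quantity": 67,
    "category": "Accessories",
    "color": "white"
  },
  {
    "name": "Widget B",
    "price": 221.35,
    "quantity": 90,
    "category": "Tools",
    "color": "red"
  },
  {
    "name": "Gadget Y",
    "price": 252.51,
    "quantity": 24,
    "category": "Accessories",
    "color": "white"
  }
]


Checking 5 records for duplicates:

  Row 1: Tool P ($154.97, qty 45)
  Row 2: Widget B ($221.35, qty 90)
  Row 3: Gadget Y ($173.41, qty 67)
  Row 4: Widget B ($221.35, qty 90) <-- DUPLICATE
  Row 5: Gadget Y ($252.51, qty 24)

Duplicates found: 1
Unique records: 4

1 duplicates, 4 unique


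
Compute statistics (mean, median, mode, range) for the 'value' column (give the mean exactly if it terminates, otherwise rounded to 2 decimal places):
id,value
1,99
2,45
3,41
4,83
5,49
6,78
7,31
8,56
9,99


Data: [99, 45, 41, 83, 49, 78, 31, 56, 99]
Count: 9
Sum: 581
Mean: 581/9 ≈ 64.56 (rounded to 2 decimal places)
Sorted: [31, 41, 45, 49, 56, 78, 83, 99, 99]
Median: 56.0
Mode: 99 (2 times)
Range: 99 - 31 = 68
Min: 31, Max: 99

mean≈64.56, median=56.0, mode=99, range=68


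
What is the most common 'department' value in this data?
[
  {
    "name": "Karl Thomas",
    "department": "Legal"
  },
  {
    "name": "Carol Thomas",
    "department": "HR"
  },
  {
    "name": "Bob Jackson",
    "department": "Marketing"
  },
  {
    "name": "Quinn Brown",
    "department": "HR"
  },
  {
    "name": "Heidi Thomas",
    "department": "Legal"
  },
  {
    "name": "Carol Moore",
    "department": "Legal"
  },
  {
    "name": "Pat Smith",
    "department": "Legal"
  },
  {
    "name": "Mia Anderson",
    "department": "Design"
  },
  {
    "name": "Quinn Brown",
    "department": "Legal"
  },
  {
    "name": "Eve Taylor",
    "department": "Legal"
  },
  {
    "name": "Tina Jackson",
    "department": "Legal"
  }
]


Counting 'department' values across 11 records:

  Legal: 7 #######
  HR: 2 ##
  Marketing: 1 #
  Design: 1 #

Most common: Legal (7 times)

Legal (7 times)


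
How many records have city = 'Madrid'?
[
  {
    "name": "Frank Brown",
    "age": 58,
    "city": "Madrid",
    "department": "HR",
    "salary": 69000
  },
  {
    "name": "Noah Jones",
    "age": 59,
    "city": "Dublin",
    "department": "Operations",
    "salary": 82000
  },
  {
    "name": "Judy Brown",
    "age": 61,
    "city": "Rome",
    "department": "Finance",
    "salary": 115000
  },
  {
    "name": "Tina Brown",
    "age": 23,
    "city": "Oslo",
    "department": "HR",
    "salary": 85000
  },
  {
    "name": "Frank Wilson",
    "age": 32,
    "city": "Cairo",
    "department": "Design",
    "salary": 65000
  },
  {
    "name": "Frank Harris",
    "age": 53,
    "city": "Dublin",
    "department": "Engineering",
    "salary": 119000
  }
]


Data: 6 records
Condition: city = 'Madrid'

Checking each record:
  Frank Brown: Madrid MATCH
  Noah Jones: Dublin
  Judy Brown: Rome
  Tina Brown: Oslo
  Frank Wilson: Cairo
  Frank Harris: Dublin

Count: 1

1


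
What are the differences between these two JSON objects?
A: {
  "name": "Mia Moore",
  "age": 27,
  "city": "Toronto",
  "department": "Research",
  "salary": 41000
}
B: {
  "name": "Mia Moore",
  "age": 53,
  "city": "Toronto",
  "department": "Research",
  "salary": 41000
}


Comparing each field (in key order):
  name: same
  age: DIFFERENT
  city: same
  department: same
  salary: same
Differences:
  age: 27 -> 53

1 field(s) changed

1 change: age


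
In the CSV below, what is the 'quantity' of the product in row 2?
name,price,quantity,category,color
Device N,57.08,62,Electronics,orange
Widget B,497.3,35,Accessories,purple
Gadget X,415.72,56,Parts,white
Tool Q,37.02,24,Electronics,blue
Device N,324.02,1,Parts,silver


Query: Row 2 ('Widget B'), column 'quantity'
Value: 35

35


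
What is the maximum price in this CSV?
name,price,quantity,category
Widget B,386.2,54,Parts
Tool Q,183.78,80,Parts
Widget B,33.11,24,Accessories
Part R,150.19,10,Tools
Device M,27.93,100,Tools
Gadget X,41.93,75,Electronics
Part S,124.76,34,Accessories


Computing maximum price:
Values: [386.2, 183.78, 33.11, 150.19, 27.93, 41.93, 124.76]
Max = 386.2

386.2


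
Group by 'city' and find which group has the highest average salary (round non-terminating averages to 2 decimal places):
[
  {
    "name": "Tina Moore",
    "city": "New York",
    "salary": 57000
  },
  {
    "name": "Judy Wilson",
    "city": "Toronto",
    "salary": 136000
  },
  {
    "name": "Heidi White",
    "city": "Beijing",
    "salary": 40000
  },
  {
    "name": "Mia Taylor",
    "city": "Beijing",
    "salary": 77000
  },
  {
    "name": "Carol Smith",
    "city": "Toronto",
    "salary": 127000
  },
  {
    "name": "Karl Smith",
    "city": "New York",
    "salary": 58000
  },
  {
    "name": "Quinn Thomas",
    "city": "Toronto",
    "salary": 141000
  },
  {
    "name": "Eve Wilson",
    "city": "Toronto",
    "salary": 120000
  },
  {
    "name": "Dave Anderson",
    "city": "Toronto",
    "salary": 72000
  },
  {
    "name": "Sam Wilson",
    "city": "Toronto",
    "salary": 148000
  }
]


Group by: city

Groups:
  Beijing: 2 people, avg salary = 117000/2 = $58500
  New York: 2 people, avg salary = 115000/2 = $57500
  Toronto: 6 people, avg salary = 744000/6 = $124000

Highest average salary: Toronto ($124000)

Toronto ($124000)


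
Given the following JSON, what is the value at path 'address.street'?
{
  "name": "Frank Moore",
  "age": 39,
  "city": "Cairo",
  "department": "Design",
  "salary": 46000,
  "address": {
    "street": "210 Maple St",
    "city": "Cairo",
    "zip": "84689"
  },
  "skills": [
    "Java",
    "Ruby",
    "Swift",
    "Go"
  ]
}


Query: address.street
Path: address -> street
Value: 210 Maple St

210 Maple St


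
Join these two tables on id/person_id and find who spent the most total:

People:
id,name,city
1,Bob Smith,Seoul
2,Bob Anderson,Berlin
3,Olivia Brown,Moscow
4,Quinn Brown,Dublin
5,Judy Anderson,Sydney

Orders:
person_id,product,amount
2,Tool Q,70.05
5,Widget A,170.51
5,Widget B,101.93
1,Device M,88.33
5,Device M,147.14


Join on: people.id = orders.person_id

Joined rows:
  Bob Anderson (Berlin) bought Tool Q for $70.05
  Judy Anderson (Sydney) bought Widget A for $170.51
  Judy Anderson (Sydney) bought Widget B for $101.93
  Bob Smith (Seoul) bought Device M for $88.33
  Judy Anderson (Sydney) bought Device M for $147.14

Total per person:
  Judy Anderson: $419.58
  Bob Smith: $88.33
  Bob Anderson: $70.05

Top spender: Judy Anderson ($419.58)

Judy Anderson ($419.58)


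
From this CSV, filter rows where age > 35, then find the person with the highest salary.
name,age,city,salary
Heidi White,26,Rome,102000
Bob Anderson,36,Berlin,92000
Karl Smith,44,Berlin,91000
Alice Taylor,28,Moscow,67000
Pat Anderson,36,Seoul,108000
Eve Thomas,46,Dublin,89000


Filter: age > 35
Sort by: salary (descending)

Filtered records (4):
  Pat Anderson, age 36, salary $108000
  Bob Anderson, age 36, salary $92000
  Karl Smith, age 44, salary $91000
  Eve Thomas, age 46, salary $89000

Highest salary: Pat Anderson ($108000)

Pat Anderson


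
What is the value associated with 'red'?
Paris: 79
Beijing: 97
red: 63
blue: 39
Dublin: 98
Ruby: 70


Looking up key 'red'
Value: 63

63


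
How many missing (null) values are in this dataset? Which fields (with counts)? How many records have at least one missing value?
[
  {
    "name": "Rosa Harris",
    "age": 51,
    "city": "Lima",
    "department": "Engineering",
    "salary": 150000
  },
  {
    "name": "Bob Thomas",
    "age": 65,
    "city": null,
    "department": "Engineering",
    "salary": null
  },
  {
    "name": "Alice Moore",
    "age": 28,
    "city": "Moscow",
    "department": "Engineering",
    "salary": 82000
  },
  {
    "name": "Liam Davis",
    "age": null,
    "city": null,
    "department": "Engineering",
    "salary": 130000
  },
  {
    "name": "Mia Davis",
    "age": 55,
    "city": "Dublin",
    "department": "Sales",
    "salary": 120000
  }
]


Checking for missing (null) values in 5 records:

  Rosa Harris: complete
  Bob Thomas: city, salary
  Alice Moore: complete
  Liam Davis: age, city
  Mia Davis: complete

Per field:
  name: 0 missing
  age: 1 missing
  city: 2 missing
  department: 0 missing
  salary: 1 missing

Total missing values: 4
Records with any missing: 2

4 missing values (age: 1, city: 2, salary: 1); 2 incomplete records


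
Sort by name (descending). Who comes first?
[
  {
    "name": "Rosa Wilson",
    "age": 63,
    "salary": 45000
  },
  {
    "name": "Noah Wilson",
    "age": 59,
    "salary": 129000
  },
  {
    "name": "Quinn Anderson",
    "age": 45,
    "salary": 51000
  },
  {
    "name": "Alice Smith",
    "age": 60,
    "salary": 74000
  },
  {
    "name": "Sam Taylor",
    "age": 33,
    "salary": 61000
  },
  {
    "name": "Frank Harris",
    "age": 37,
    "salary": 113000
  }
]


Sort by: name (descending)

Sorted order:
  1. Sam Taylor (name = Sam Taylor)
  2. Rosa Wilson (name = Rosa Wilson)
  3. Quinn Anderson (name = Quinn Anderson)
  4. Noah Wilson (name = Noah Wilson)
  5. Frank Harris (name = Frank Harris)
  6. Alice Smith (name = Alice Smith)

First: Sam Taylor

Sam Taylor


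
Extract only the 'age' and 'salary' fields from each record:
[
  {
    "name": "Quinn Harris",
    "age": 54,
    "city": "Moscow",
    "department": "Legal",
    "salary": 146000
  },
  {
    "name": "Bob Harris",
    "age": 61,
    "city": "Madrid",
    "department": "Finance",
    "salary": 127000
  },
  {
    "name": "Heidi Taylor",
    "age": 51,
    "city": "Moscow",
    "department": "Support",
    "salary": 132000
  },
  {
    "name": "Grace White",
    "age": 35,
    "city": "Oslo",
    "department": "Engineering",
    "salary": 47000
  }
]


Original: 4 records with fields: name, age, city, department, salary
Keep: ['age', 'salary']
Drop: ['name', 'city', 'department']
Result: 4 records, 2 fields each

[
  {
    "age": 54,
    "salary": 146000
  },
  {
    "age": 61,
    "salary": 127000
  },
  {
    "age": 51,
    "salary": 132000
  },
  {
    "age": 35,
    "salary": 47000
  }
]
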